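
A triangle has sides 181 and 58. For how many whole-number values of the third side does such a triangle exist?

The third side lies in the open interval (123, 239).
Integers from 124 to 238 inclusive: 238 − 124 + 1 = 115.

115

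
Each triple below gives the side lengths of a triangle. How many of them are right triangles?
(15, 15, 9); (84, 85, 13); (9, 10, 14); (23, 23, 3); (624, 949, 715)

2

(15,15,9): 9²+15² = 306 > 225 = 15² → acute
(84,85,13): 13²+84² = 7225 = 85² → right
(9,10,14): 9²+10² = 181 < 196 = 14² → obtuse
(23,23,3): 3²+23² = 538 > 529 = 23² → acute
(624,949,715): 624²+715² = 900601 = 949² → right
2 of the 5 are right.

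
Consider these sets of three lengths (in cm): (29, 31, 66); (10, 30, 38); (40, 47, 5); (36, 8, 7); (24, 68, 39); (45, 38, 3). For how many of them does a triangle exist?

(29,31,66): 29+31 ≤ 66 → not valid
(10,30,38): 10+30 > 38 → valid
(5,40,47): 5+40 ≤ 47 → not valid
(7,8,36): 7+8 ≤ 36 → not valid
(24,39,68): 24+39 ≤ 68 → not valid
(3,38,45): 3+38 ≤ 45 → not valid
1 of the 6 triples forms a triangle.

1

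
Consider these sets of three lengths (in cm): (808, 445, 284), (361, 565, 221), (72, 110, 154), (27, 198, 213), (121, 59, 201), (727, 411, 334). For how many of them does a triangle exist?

(284,445,808): 284+445 ≤ 808 → not valid
(221,361,565): 221+361 > 565 → valid
(72,110,154): 72+110 > 154 → valid
(27,198,213): 27+198 > 213 → valid
(59,121,201): 59+121 ≤ 201 → not valid
(334,411,727): 334+411 > 727 → valid
4 of the 6 triples form a triangle.

4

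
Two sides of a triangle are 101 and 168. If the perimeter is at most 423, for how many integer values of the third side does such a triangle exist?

Triangle inequality: 67 < x < 269. Perimeter ≤ 423 gives x ≤ 423 − 101 − 168 = 154.
So 67 < x ≤ 154; integers 68 through 154: 87 values.

87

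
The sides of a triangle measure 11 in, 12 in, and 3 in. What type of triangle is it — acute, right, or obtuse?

Compare the square of the longest side to the sum of squares of the other two: 3² + 11² = 130 < 144 = 12².

obtuse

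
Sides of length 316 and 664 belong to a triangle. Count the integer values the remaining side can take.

The third side lies in the open interval (348, 980).
Integers from 349 to 979 inclusive: 979 − 349 + 1 = 631.

631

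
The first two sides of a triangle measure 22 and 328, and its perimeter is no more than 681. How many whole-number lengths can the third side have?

25

Triangle inequality: 306 < x < 350. Perimeter ≤ 681 gives x ≤ 681 − 22 − 328 = 331.
So 306 < x ≤ 331; integers 307 through 331: 25 values.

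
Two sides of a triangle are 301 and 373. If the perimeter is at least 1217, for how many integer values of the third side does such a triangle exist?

Triangle inequality: 72 < x < 674. Perimeter ≥ 1217 gives x ≥ 1217 − 301 − 373 = 543.
So 543 ≤ x < 674; integers 543 through 673: 131 values.

131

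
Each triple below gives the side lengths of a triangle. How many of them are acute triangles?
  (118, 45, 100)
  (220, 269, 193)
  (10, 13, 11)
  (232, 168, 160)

2

(118,45,100): 45²+100² = 12025 < 13924 = 118² → obtuse
(220,269,193): 193²+220² = 85649 > 72361 = 269² → acute
(10,13,11): 10²+11² = 221 > 169 = 13² → acute
(232,168,160): 160²+168² = 53824 = 232² → right
2 of the 4 are acute.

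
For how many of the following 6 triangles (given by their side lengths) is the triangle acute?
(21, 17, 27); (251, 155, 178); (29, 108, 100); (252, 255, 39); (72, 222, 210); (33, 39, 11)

(21,17,27): 17²+21² = 730 > 729 = 27² → acute
(251,155,178): 155²+178² = 55709 < 63001 = 251² → obtuse
(29,108,100): 29²+100² = 10841 < 11664 = 108² → obtuse
(252,255,39): 39²+252² = 65025 = 255² → right
(72,222,210): 72²+210² = 49284 = 222² → right
(33,39,11): 11²+33² = 1210 < 1521 = 39² → obtuse
1 of the 6 is acute.

1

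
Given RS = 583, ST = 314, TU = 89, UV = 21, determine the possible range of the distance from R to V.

The maximum is all hops collinear in one direction: 583 + 314 + 89 + 21 = 1007.
The longest hop is 583; the others sum to 424. Folding the others back against it leaves at least 583 − 424 = 159.

159 ≤ RV ≤ 1007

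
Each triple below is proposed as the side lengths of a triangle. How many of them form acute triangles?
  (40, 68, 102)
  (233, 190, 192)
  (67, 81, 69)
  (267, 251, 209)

(40,68,102): 40²+68² = 6224 < 10404 = 102² → obtuse
(233,190,192): 190²+192² = 72964 > 54289 = 233² → acute
(67,81,69): 67²+69² = 9250 > 6561 = 81² → acute
(267,251,209): 209²+251² = 106682 > 71289 = 267² → acute
3 of the 4 are acute.

3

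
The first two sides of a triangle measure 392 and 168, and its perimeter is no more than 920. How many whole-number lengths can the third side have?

136

Triangle inequality: 224 < x < 560. Perimeter ≤ 920 gives x ≤ 920 − 392 − 168 = 360.
So 224 < x ≤ 360; integers 225 through 360: 136 values.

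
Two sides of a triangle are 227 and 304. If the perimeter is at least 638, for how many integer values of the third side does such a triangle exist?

Triangle inequality: 77 < x < 531. Perimeter ≥ 638 gives x ≥ 638 − 227 − 304 = 107.
So 107 ≤ x < 531; integers 107 through 530: 424 values.

424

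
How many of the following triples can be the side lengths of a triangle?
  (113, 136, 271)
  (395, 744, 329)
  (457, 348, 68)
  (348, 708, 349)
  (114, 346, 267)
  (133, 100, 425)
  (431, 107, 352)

2

(113,136,271): 113+136 ≤ 271 → not valid
(329,395,744): 329+395 ≤ 744 → not valid
(68,348,457): 68+348 ≤ 457 → not valid
(348,349,708): 348+349 ≤ 708 → not valid
(114,267,346): 114+267 > 346 → valid
(100,133,425): 100+133 ≤ 425 → not valid
(107,352,431): 107+352 > 431 → valid
2 of the 7 triples form a triangle.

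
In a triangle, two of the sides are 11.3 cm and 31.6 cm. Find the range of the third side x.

By the triangle inequality, x must be less than 11.3 + 31.6 = 42.9 and greater than |11.3 − 31.6| = 20.3.

20.3 < x < 42.9 (cm)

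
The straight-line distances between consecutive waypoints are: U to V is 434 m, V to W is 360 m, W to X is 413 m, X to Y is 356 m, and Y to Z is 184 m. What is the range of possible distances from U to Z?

0 ≤ UZ ≤ 1747 m

The maximum is all hops collinear in one direction: 434 + 360 + 413 + 356 + 184 = 1747.
The longest hop is 434; the others sum to 1313. Since 434 ≤ 1313, the path can fold back on itself completely, so the minimum distance is 0.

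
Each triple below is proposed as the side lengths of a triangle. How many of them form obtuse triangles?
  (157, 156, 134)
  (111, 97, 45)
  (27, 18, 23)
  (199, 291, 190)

2

(157,156,134): 134²+156² = 42292 > 24649 = 157² → acute
(111,97,45): 45²+97² = 11434 < 12321 = 111² → obtuse
(27,18,23): 18²+23² = 853 > 729 = 27² → acute
(199,291,190): 190²+199² = 75701 < 84681 = 291² → obtuse
2 of the 4 are obtuse.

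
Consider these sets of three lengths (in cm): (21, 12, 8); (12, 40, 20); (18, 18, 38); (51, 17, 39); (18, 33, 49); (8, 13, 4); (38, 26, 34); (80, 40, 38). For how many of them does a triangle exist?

(8,12,21): 8+12 ≤ 21 → not valid
(12,20,40): 12+20 ≤ 40 → not valid
(18,18,38): 18+18 ≤ 38 → not valid
(17,39,51): 17+39 > 51 → valid
(18,33,49): 18+33 > 49 → valid
(4,8,13): 4+8 ≤ 13 → not valid
(26,34,38): 26+34 > 38 → valid
(38,40,80): 38+40 ≤ 80 → not valid
3 of the 8 triples form a triangle.

3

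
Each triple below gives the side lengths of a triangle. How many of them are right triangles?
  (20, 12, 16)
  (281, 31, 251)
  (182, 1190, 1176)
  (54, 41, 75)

2

(20,12,16): 12²+16² = 400 = 20² → right
(281,31,251): 31²+251² = 63962 < 78961 = 281² → obtuse
(182,1190,1176): 182²+1176² = 1416100 = 1190² → right
(54,41,75): 41²+54² = 4597 < 5625 = 75² → obtuse
2 of the 4 are right.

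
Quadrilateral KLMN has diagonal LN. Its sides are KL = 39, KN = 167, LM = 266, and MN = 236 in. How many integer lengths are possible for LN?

77

From triangle KLN: 128 < LN < 206.
From triangle MLN: 30 < LN < 502.
Intersection: 128 < LN < 206, so integers 129 through 205: 77 values.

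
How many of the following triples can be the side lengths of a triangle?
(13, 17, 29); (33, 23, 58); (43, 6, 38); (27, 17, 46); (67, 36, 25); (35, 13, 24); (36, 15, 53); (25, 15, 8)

(13,17,29): 13+17 > 29 → valid
(23,33,58): 23+33 ≤ 58 → not valid
(6,38,43): 6+38 > 43 → valid
(17,27,46): 17+27 ≤ 46 → not valid
(25,36,67): 25+36 ≤ 67 → not valid
(13,24,35): 13+24 > 35 → valid
(15,36,53): 15+36 ≤ 53 → not valid
(8,15,25): 8+15 ≤ 25 → not valid
3 of the 8 triples form a triangle.

3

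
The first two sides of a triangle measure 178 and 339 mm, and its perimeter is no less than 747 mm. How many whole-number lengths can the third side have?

Triangle inequality: 161 < x < 517. Perimeter ≥ 747 gives x ≥ 747 − 178 − 339 = 230.
So 230 ≤ x < 517; integers 230 through 516: 287 values.

287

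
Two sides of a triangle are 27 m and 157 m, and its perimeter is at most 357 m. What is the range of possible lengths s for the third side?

Triangle inequality alone gives 130 < s < 184.
The perimeter condition gives s ≤ 357 − 27 − 157 = 173.
Intersecting the two: 130 < s ≤ 173.

130 < s ≤ 173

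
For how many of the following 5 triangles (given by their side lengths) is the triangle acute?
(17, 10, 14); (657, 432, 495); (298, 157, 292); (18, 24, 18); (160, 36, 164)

(17,10,14): 10²+14² = 296 > 289 = 17² → acute
(657,432,495): 432²+495² = 431649 = 657² → right
(298,157,292): 157²+292² = 109913 > 88804 = 298² → acute
(18,24,18): 18²+18² = 648 > 576 = 24² → acute
(160,36,164): 36²+160² = 26896 = 164² → right
3 of the 5 are acute.

3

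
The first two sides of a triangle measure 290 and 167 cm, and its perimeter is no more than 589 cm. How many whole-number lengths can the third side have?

9

Triangle inequality: 123 < x < 457. Perimeter ≤ 589 gives x ≤ 589 − 290 − 167 = 132.
So 123 < x ≤ 132; integers 124 through 132: 9 values.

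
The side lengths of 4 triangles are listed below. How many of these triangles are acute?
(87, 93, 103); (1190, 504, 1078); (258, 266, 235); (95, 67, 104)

3

(87,93,103): 87²+93² = 16218 > 10609 = 103² → acute
(1190,504,1078): 504²+1078² = 1416100 = 1190² → right
(258,266,235): 235²+258² = 121789 > 70756 = 266² → acute
(95,67,104): 67²+95² = 13514 > 10816 = 104² → acute
3 of the 4 are acute.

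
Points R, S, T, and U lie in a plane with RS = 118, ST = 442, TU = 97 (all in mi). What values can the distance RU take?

The maximum is all hops collinear in one direction: 118 + 442 + 97 = 657.
The longest hop is 442; the others sum to 215. Folding the others back against it leaves at least 442 − 215 = 227.

227 ≤ RU ≤ 657 mi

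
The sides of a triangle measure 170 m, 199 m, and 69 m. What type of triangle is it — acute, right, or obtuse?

Compare the square of the longest side to the sum of squares of the other two: 69² + 170² = 33661 < 39601 = 199².

obtuse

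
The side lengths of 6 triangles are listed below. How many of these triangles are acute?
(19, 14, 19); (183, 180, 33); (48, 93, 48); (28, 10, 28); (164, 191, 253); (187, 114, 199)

(19,14,19): 14²+19² = 557 > 361 = 19² → acute
(183,180,33): 33²+180² = 33489 = 183² → right
(48,93,48): 48²+48² = 4608 < 8649 = 93² → obtuse
(28,10,28): 10²+28² = 884 > 784 = 28² → acute
(164,191,253): 164²+191² = 63377 < 64009 = 253² → obtuse
(187,114,199): 114²+187² = 47965 > 39601 = 199² → acute
3 of the 6 are acute.

3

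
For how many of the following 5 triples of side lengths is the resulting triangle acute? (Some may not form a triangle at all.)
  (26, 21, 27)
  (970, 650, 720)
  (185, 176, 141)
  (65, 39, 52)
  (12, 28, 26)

3

(26,21,27): 21²+26² = 1117 > 729 = 27² → acute
(970,650,720): 650²+720² = 940900 = 970² → right
(185,176,141): 141²+176² = 50857 > 34225 = 185² → acute
(65,39,52): 39²+52² = 4225 = 65² → right
(12,28,26): 12²+26² = 820 > 784 = 28² → acute
3 of the 5 are acute.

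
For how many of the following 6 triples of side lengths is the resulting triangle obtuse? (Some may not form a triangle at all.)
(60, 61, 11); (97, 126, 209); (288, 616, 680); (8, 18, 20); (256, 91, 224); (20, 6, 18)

4

(60,61,11): 11²+60² = 3721 = 61² → right
(97,126,209): 97²+126² = 25285 < 43681 = 209² → obtuse
(288,616,680): 288²+616² = 462400 = 680² → right
(8,18,20): 8²+18² = 388 < 400 = 20² → obtuse
(256,91,224): 91²+224² = 58457 < 65536 = 256² → obtuse
(20,6,18): 6²+18² = 360 < 400 = 20² → obtuse
4 of the 6 are obtuse.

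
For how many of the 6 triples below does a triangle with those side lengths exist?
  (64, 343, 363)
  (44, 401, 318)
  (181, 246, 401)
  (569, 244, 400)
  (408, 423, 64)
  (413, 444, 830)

5

(64,343,363): 64+343 > 363 → valid
(44,318,401): 44+318 ≤ 401 → not valid
(181,246,401): 181+246 > 401 → valid
(244,400,569): 244+400 > 569 → valid
(64,408,423): 64+408 > 423 → valid
(413,444,830): 413+444 > 830 → valid
5 of the 6 triples form a triangle.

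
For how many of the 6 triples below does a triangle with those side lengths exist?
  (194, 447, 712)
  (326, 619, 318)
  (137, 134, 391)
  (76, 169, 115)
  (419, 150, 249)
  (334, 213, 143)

3

(194,447,712): 194+447 ≤ 712 → not valid
(318,326,619): 318+326 > 619 → valid
(134,137,391): 134+137 ≤ 391 → not valid
(76,115,169): 76+115 > 169 → valid
(150,249,419): 150+249 ≤ 419 → not valid
(143,213,334): 143+213 > 334 → valid
3 of the 6 triples form a triangle.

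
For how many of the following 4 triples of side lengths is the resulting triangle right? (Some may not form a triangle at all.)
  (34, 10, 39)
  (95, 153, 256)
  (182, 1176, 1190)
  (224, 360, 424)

2

(34,10,39): 10²+34² = 1256 < 1521 = 39² → obtuse
(95,153,256): 95+153 ≤ 256, not a triangle
(182,1176,1190): 182²+1176² = 1416100 = 1190² → right
(224,360,424): 224²+360² = 179776 = 424² → right
2 of the 4 are right.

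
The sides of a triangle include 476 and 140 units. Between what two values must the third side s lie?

336 < s < 616 (units)

By the triangle inequality, s must be less than 476 + 140 = 616 and greater than |476 − 140| = 336.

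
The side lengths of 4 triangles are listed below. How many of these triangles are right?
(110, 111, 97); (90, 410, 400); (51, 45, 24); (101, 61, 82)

(110,111,97): 97²+110² = 21509 > 12321 = 111² → acute
(90,410,400): 90²+400² = 168100 = 410² → right
(51,45,24): 24²+45² = 2601 = 51² → right
(101,61,82): 61²+82² = 10445 > 10201 = 101² → acute
2 of the 4 are right.

2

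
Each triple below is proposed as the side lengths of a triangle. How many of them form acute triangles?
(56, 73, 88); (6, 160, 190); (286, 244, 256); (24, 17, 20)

(56,73,88): 56²+73² = 8465 > 7744 = 88² → acute
(6,160,190): 6+160 ≤ 190, not a triangle
(286,244,256): 244²+256² = 125072 > 81796 = 286² → acute
(24,17,20): 17²+20² = 689 > 576 = 24² → acute
3 of the 4 are acute.

3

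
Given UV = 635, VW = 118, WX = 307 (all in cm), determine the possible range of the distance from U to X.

The maximum is all hops collinear in one direction: 635 + 118 + 307 = 1060.
The longest hop is 635; the others sum to 425. Folding the others back against it leaves at least 635 − 425 = 210.

210 ≤ UX ≤ 1060 cm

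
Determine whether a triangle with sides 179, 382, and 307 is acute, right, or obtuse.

obtuse

Compare the square of the longest side to the sum of squares of the other two: 179² + 307² = 126290 < 145924 = 382².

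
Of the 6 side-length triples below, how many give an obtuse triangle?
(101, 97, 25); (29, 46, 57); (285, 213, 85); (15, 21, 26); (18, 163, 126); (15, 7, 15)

4

(101,97,25): 25²+97² = 10034 < 10201 = 101² → obtuse
(29,46,57): 29²+46² = 2957 < 3249 = 57² → obtuse
(285,213,85): 85²+213² = 52594 < 81225 = 285² → obtuse
(15,21,26): 15²+21² = 666 < 676 = 26² → obtuse
(18,163,126): 18+126 ≤ 163, not a triangle
(15,7,15): 7²+15² = 274 > 225 = 15² → acute
4 of the 6 are obtuse.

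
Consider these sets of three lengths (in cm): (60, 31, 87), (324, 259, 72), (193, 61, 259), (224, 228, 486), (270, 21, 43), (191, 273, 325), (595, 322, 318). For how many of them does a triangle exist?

(31,60,87): 31+60 > 87 → valid
(72,259,324): 72+259 > 324 → valid
(61,193,259): 61+193 ≤ 259 → not valid
(224,228,486): 224+228 ≤ 486 → not valid
(21,43,270): 21+43 ≤ 270 → not valid
(191,273,325): 191+273 > 325 → valid
(318,322,595): 318+322 > 595 → valid
4 of the 7 triples form a triangle.

4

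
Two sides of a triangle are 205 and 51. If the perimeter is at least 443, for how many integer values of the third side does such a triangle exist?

Triangle inequality: 154 < x < 256. Perimeter ≥ 443 gives x ≥ 443 − 205 − 51 = 187.
So 187 ≤ x < 256; integers 187 through 255: 69 values.

69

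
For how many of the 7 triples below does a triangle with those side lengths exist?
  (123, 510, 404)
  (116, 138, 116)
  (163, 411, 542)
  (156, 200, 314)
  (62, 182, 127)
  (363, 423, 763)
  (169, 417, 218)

6

(123,404,510): 123+404 > 510 → valid
(116,116,138): 116+116 > 138 → valid
(163,411,542): 163+411 > 542 → valid
(156,200,314): 156+200 > 314 → valid
(62,127,182): 62+127 > 182 → valid
(363,423,763): 363+423 > 763 → valid
(169,218,417): 169+218 ≤ 417 → not valid
6 of the 7 triples form a triangle.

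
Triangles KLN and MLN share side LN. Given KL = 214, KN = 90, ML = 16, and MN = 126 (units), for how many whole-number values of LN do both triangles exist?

From triangle KLN: 124 < LN < 304.
From triangle MLN: 110 < LN < 142.
Intersection: 124 < LN < 142, so integers 125 through 141: 17 values.

17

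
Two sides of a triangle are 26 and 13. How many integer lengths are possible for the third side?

The third side lies in the open interval (13, 39).
Integers from 14 to 38 inclusive: 38 − 14 + 1 = 25.

25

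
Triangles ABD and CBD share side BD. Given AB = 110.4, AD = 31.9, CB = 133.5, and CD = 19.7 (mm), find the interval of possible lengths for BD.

From triangle ABD: |110.4 − 31.9| < BD < 110.4 + 31.9, i.e. 78.5 < BD < 142.3.
From triangle CBD: 113.8 < BD < 153.2.
Both must hold, so BD lies in the intersection.

113.8 < BD < 142.3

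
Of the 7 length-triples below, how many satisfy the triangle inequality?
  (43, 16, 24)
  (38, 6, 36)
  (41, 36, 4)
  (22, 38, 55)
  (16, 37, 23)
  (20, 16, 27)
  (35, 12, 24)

5

(16,24,43): 16+24 ≤ 43 → not valid
(6,36,38): 6+36 > 38 → valid
(4,36,41): 4+36 ≤ 41 → not valid
(22,38,55): 22+38 > 55 → valid
(16,23,37): 16+23 > 37 → valid
(16,20,27): 16+20 > 27 → valid
(12,24,35): 12+24 > 35 → valid
5 of the 7 triples form a triangle.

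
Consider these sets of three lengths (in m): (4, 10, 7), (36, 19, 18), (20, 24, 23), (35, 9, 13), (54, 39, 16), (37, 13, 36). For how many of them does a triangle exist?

(4,7,10): 4+7 > 10 → valid
(18,19,36): 18+19 > 36 → valid
(20,23,24): 20+23 > 24 → valid
(9,13,35): 9+13 ≤ 35 → not valid
(16,39,54): 16+39 > 54 → valid
(13,36,37): 13+36 > 37 → valid
5 of the 6 triples form a triangle.

5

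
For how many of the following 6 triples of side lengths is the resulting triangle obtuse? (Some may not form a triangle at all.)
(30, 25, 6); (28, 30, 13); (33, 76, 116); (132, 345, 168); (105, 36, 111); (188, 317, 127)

(30,25,6): 6²+25² = 661 < 900 = 30² → obtuse
(28,30,13): 13²+28² = 953 > 900 = 30² → acute
(33,76,116): 33+76 ≤ 116, not a triangle
(132,345,168): 132+168 ≤ 345, not a triangle
(105,36,111): 36²+105² = 12321 = 111² → right
(188,317,127): 127+188 ≤ 317, not a triangle
1 of the 6 is obtuse.

1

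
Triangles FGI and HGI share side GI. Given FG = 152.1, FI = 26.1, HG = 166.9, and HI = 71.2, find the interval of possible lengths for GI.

126.0 < GI < 178.2

From triangle FGI: |152.1 − 26.1| < GI < 152.1 + 26.1, i.e. 126.0 < GI < 178.2.
From triangle HGI: 95.7 < GI < 238.1.
Both must hold, so GI lies in the intersection.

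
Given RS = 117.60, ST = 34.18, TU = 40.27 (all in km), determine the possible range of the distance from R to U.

43.15 ≤ RU ≤ 192.05 km

The maximum is all hops collinear in one direction: 117.60 + 34.18 + 40.27 = 192.05.
The longest hop is 117.60; the others sum to 74.45. Folding the others back against it leaves at least 117.60 − 74.45 = 43.15.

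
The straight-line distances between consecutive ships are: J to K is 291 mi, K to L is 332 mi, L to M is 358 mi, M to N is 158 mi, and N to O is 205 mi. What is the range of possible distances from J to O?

0 ≤ JO ≤ 1344 mi

The maximum is all hops collinear in one direction: 291 + 332 + 358 + 158 + 205 = 1344.
The longest hop is 358; the others sum to 986. Since 358 ≤ 986, the path can fold back on itself completely, so the minimum distance is 0.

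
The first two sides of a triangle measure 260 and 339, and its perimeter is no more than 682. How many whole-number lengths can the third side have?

Triangle inequality: 79 < x < 599. Perimeter ≤ 682 gives x ≤ 682 − 260 − 339 = 83.
So 79 < x ≤ 83; integers 80 through 83: 4 values.

4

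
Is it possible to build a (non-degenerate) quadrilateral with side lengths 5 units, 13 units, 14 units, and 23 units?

A quadrilateral exists iff every side is shorter than the sum of the others — equivalently, the longest side is less than the sum of the rest.
Longest side 23 < 32 (sum of the remaining 3), so yes.

Yes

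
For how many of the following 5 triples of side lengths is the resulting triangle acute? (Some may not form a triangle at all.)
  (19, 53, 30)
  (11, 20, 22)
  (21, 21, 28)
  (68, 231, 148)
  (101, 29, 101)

(19,53,30): 19+30 ≤ 53, not a triangle
(11,20,22): 11²+20² = 521 > 484 = 22² → acute
(21,21,28): 21²+21² = 882 > 784 = 28² → acute
(68,231,148): 68+148 ≤ 231, not a triangle
(101,29,101): 29²+101² = 11042 > 10201 = 101² → acute
3 of the 5 are acute.

3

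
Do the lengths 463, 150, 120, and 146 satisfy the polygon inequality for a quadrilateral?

No

For a quadrilateral, each side must be shorter than the sum of the others.
Here the longest side is 463, but the remaining 3 sides sum to only 416.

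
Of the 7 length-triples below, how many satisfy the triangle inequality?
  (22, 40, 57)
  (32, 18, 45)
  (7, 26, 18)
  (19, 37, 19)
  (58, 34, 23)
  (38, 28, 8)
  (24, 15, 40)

3

(22,40,57): 22+40 > 57 → valid
(18,32,45): 18+32 > 45 → valid
(7,18,26): 7+18 ≤ 26 → not valid
(19,19,37): 19+19 > 37 → valid
(23,34,58): 23+34 ≤ 58 → not valid
(8,28,38): 8+28 ≤ 38 → not valid
(15,24,40): 15+24 ≤ 40 → not valid
3 of the 7 triples form a triangle.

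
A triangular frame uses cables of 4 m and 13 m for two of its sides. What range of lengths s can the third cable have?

9 < s < 17

By the triangle inequality, s must be less than 4 + 13 = 17 and greater than |4 − 13| = 9.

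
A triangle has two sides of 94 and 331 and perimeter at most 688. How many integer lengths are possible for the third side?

Triangle inequality: 237 < x < 425. Perimeter ≤ 688 gives x ≤ 688 − 94 − 331 = 263.
So 237 < x ≤ 263; integers 238 through 263: 26 values.

26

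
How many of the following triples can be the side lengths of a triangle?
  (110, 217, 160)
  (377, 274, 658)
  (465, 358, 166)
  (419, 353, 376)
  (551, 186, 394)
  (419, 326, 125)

(110,160,217): 110+160 > 217 → valid
(274,377,658): 274+377 ≤ 658 → not valid
(166,358,465): 166+358 > 465 → valid
(353,376,419): 353+376 > 419 → valid
(186,394,551): 186+394 > 551 → valid
(125,326,419): 125+326 > 419 → valid
5 of the 6 triples form a triangle.

5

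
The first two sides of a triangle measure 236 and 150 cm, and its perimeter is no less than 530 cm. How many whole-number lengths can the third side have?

Triangle inequality: 86 < x < 386. Perimeter ≥ 530 gives x ≥ 530 − 236 − 150 = 144.
So 144 ≤ x < 386; integers 144 through 385: 242 values.

242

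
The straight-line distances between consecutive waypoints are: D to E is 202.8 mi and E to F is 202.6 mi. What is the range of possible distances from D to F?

By the triangle inequality, |202.8 − 202.6| ≤ DF ≤ 202.8 + 202.6.

0.2 ≤ DF ≤ 405.4 mi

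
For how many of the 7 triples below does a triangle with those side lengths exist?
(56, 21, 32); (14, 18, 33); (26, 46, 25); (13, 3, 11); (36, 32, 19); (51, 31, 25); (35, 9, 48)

4

(21,32,56): 21+32 ≤ 56 → not valid
(14,18,33): 14+18 ≤ 33 → not valid
(25,26,46): 25+26 > 46 → valid
(3,11,13): 3+11 > 13 → valid
(19,32,36): 19+32 > 36 → valid
(25,31,51): 25+31 > 51 → valid
(9,35,48): 9+35 ≤ 48 → not valid
4 of the 7 triples form a triangle.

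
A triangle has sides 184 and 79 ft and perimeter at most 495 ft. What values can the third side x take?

105 < x ≤ 232

Triangle inequality alone gives 105 < x < 263.
The perimeter condition gives x ≤ 495 − 184 − 79 = 232.
Intersecting the two: 105 < x ≤ 232.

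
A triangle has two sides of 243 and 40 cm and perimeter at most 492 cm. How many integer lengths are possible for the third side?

Triangle inequality: 203 < x < 283. Perimeter ≤ 492 gives x ≤ 492 − 243 − 40 = 209.
So 203 < x ≤ 209; integers 204 through 209: 6 values.

6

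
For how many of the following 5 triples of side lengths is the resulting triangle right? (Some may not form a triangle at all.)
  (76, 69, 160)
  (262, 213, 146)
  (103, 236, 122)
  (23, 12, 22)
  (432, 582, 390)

(76,69,160): 69+76 ≤ 160, not a triangle
(262,213,146): 146²+213² = 66685 < 68644 = 262² → obtuse
(103,236,122): 103+122 ≤ 236, not a triangle
(23,12,22): 12²+22² = 628 > 529 = 23² → acute
(432,582,390): 390²+432² = 338724 = 582² → right
1 of the 5 is right.

1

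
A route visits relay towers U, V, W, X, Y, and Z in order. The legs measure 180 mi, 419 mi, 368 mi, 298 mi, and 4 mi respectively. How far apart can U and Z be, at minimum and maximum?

0 ≤ UZ ≤ 1269 mi

The maximum is all hops collinear in one direction: 180 + 419 + 368 + 298 + 4 = 1269.
The longest hop is 419; the others sum to 850. Since 419 ≤ 850, the path can fold back on itself completely, so the minimum distance is 0.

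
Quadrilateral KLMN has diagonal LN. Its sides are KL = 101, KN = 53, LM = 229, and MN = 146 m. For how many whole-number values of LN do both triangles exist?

From triangle KLN: 48 < LN < 154.
From triangle MLN: 83 < LN < 375.
Intersection: 83 < LN < 154, so integers 84 through 153: 70 values.

70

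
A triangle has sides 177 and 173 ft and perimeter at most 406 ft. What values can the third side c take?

4 < c ≤ 56

Triangle inequality alone gives 4 < c < 350.
The perimeter condition gives c ≤ 406 − 177 − 173 = 56.
Intersecting the two: 4 < c ≤ 56.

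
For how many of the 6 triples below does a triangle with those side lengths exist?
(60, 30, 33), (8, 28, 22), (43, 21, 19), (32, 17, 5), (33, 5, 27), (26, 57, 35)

(30,33,60): 30+33 > 60 → valid
(8,22,28): 8+22 > 28 → valid
(19,21,43): 19+21 ≤ 43 → not valid
(5,17,32): 5+17 ≤ 32 → not valid
(5,27,33): 5+27 ≤ 33 → not valid
(26,35,57): 26+35 > 57 → valid
3 of the 6 triples form a triangle.

3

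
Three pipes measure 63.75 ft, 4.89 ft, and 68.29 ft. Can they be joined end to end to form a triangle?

The longest side is 68.29, and the other two sum to 68.64.
Since 68.64 > 68.29, the triangle inequality holds.

Yes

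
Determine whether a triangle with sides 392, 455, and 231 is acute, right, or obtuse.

right

Compare the square of the longest side to the sum of squares of the other two: 231² + 392² = 207025 = 455².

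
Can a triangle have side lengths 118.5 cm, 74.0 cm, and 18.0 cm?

The longest side is 118.5, but the other two sum to only 92.0.
92.0 < 118.5, so the triangle inequality fails.

No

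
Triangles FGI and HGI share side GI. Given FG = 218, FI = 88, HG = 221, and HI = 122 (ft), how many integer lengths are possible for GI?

From triangle FGI: 130 < GI < 306.
From triangle HGI: 99 < GI < 343.
Intersection: 130 < GI < 306, so integers 131 through 305: 175 values.

175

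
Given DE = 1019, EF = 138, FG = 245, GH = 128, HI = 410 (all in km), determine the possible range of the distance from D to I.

The maximum is all hops collinear in one direction: 1019 + 138 + 245 + 128 + 410 = 1940.
The longest hop is 1019; the others sum to 921. Folding the others back against it leaves at least 1019 − 921 = 98.

98 ≤ DI ≤ 1940 km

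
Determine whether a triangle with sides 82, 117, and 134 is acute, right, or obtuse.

Compare the square of the longest side to the sum of squares of the other two: 82² + 117² = 20413 > 17956 = 134².

acute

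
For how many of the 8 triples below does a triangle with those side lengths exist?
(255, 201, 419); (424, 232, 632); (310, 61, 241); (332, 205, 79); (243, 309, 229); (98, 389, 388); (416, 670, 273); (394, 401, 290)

(201,255,419): 201+255 > 419 → valid
(232,424,632): 232+424 > 632 → valid
(61,241,310): 61+241 ≤ 310 → not valid
(79,205,332): 79+205 ≤ 332 → not valid
(229,243,309): 229+243 > 309 → valid
(98,388,389): 98+388 > 389 → valid
(273,416,670): 273+416 > 670 → valid
(290,394,401): 290+394 > 401 → valid
6 of the 8 triples form a triangle.

6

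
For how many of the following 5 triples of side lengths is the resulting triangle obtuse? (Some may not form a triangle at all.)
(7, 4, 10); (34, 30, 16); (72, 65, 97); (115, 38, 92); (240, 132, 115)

(7,4,10): 4²+7² = 65 < 100 = 10² → obtuse
(34,30,16): 16²+30² = 1156 = 34² → right
(72,65,97): 65²+72² = 9409 = 97² → right
(115,38,92): 38²+92² = 9908 < 13225 = 115² → obtuse
(240,132,115): 115²+132² = 30649 < 57600 = 240² → obtuse
3 of the 5 are obtuse.

3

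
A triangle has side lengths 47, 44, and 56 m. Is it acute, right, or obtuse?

acute

Compare the square of the longest side to the sum of squares of the other two: 44² + 47² = 4145 > 3136 = 56².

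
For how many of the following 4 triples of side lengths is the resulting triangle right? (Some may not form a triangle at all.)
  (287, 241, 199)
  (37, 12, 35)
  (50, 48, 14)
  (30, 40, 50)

(287,241,199): 199²+241² = 97682 > 82369 = 287² → acute
(37,12,35): 12²+35² = 1369 = 37² → right
(50,48,14): 14²+48² = 2500 = 50² → right
(30,40,50): 30²+40² = 2500 = 50² → right
3 of the 4 are right.

3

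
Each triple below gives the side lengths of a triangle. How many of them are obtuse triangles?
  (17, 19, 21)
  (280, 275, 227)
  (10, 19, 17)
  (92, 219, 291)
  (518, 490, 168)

1

(17,19,21): 17²+19² = 650 > 441 = 21² → acute
(280,275,227): 227²+275² = 127154 > 78400 = 280² → acute
(10,19,17): 10²+17² = 389 > 361 = 19² → acute
(92,219,291): 92²+219² = 56425 < 84681 = 291² → obtuse
(518,490,168): 168²+490² = 268324 = 518² → right
1 of the 5 is obtuse.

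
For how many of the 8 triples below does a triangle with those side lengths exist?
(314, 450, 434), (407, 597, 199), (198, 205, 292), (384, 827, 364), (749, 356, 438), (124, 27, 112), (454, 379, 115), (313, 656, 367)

7

(314,434,450): 314+434 > 450 → valid
(199,407,597): 199+407 > 597 → valid
(198,205,292): 198+205 > 292 → valid
(364,384,827): 364+384 ≤ 827 → not valid
(356,438,749): 356+438 > 749 → valid
(27,112,124): 27+112 > 124 → valid
(115,379,454): 115+379 > 454 → valid
(313,367,656): 313+367 > 656 → valid
7 of the 8 triples form a triangle.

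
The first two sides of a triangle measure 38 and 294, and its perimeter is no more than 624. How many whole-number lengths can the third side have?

36

Triangle inequality: 256 < x < 332. Perimeter ≤ 624 gives x ≤ 624 − 38 − 294 = 292.
So 256 < x ≤ 292; integers 257 through 292: 36 values.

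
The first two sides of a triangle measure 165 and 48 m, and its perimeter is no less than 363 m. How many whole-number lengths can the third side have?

63

Triangle inequality: 117 < x < 213. Perimeter ≥ 363 gives x ≥ 363 − 165 − 48 = 150.
So 150 ≤ x < 213; integers 150 through 212: 63 values.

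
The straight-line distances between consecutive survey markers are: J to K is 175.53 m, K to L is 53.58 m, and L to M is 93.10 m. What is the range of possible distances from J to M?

The maximum is all hops collinear in one direction: 175.53 + 53.58 + 93.10 = 322.21.
The longest hop is 175.53; the others sum to 146.68. Folding the others back against it leaves at least 175.53 − 146.68 = 28.85.

28.85 ≤ JM ≤ 322.21 m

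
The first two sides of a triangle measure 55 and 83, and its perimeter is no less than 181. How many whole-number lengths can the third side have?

95

Triangle inequality: 28 < x < 138. Perimeter ≥ 181 gives x ≥ 181 − 55 − 83 = 43.
So 43 ≤ x < 138; integers 43 through 137: 95 values.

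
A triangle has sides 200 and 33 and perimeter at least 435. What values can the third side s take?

202 ≤ s < 233

Triangle inequality alone gives 167 < s < 233.
The perimeter condition gives s ≥ 435 − 200 − 33 = 202.
Intersecting the two: 202 ≤ s < 233.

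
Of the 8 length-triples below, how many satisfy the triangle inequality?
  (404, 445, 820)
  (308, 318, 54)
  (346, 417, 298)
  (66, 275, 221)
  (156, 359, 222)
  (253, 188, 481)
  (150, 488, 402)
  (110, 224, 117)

7

(404,445,820): 404+445 > 820 → valid
(54,308,318): 54+308 > 318 → valid
(298,346,417): 298+346 > 417 → valid
(66,221,275): 66+221 > 275 → valid
(156,222,359): 156+222 > 359 → valid
(188,253,481): 188+253 ≤ 481 → not valid
(150,402,488): 150+402 > 488 → valid
(110,117,224): 110+117 > 224 → valid
7 of the 8 triples form a triangle.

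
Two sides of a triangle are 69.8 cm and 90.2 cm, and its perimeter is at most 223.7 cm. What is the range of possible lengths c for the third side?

20.4 < c ≤ 63.7

Triangle inequality alone gives 20.4 < c < 160.0.
The perimeter condition gives c ≤ 223.7 − 69.8 − 90.2 = 63.7.
Intersecting the two: 20.4 < c ≤ 63.7.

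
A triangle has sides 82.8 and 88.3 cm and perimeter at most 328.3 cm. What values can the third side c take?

5.5 < c ≤ 157.2 cm

Triangle inequality alone gives 5.5 < c < 171.1.
The perimeter condition gives c ≤ 328.3 − 82.8 − 88.3 = 157.2.
Intersecting the two: 5.5 < c ≤ 157.2.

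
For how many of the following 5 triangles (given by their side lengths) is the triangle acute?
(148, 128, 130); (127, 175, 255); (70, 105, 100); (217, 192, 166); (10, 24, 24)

4

(148,128,130): 128²+130² = 33284 > 21904 = 148² → acute
(127,175,255): 127²+175² = 46754 < 65025 = 255² → obtuse
(70,105,100): 70²+100² = 14900 > 11025 = 105² → acute
(217,192,166): 166²+192² = 64420 > 47089 = 217² → acute
(10,24,24): 10²+24² = 676 > 576 = 24² → acute
4 of the 5 are acute.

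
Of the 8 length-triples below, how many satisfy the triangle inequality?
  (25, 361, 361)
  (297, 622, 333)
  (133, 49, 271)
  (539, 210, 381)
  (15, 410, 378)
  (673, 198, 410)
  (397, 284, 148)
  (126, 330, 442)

5

(25,361,361): 25+361 > 361 → valid
(297,333,622): 297+333 > 622 → valid
(49,133,271): 49+133 ≤ 271 → not valid
(210,381,539): 210+381 > 539 → valid
(15,378,410): 15+378 ≤ 410 → not valid
(198,410,673): 198+410 ≤ 673 → not valid
(148,284,397): 148+284 > 397 → valid
(126,330,442): 126+330 > 442 → valid
5 of the 8 triples form a triangle.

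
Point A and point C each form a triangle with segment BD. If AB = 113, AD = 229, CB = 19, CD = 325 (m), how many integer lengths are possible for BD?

35

From triangle ABD: 116 < BD < 342.
From triangle CBD: 306 < BD < 344.
Intersection: 306 < BD < 342, so integers 307 through 341: 35 values.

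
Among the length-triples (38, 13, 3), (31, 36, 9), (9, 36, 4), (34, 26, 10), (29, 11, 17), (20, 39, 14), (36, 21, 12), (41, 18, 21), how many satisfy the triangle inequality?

(3,13,38): 3+13 ≤ 38 → not valid
(9,31,36): 9+31 > 36 → valid
(4,9,36): 4+9 ≤ 36 → not valid
(10,26,34): 10+26 > 34 → valid
(11,17,29): 11+17 ≤ 29 → not valid
(14,20,39): 14+20 ≤ 39 → not valid
(12,21,36): 12+21 ≤ 36 → not valid
(18,21,41): 18+21 ≤ 41 → not valid
2 of the 8 triples form a triangle.

2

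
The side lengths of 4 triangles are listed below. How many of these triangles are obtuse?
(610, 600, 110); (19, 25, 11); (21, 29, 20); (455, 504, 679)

(610,600,110): 110²+600² = 372100 = 610² → right
(19,25,11): 11²+19² = 482 < 625 = 25² → obtuse
(21,29,20): 20²+21² = 841 = 29² → right
(455,504,679): 455²+504² = 461041 = 679² → right
1 of the 4 is obtuse.

1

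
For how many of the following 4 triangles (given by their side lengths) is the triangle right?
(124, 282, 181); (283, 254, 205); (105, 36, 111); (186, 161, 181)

1

(124,282,181): 124²+181² = 48137 < 79524 = 282² → obtuse
(283,254,205): 205²+254² = 106541 > 80089 = 283² → acute
(105,36,111): 36²+105² = 12321 = 111² → right
(186,161,181): 161²+181² = 58682 > 34596 = 186² → acute
1 of the 4 is right.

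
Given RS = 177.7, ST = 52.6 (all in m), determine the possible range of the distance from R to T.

By the triangle inequality, |177.7 − 52.6| ≤ RT ≤ 177.7 + 52.6.

125.1 ≤ RT ≤ 230.3 m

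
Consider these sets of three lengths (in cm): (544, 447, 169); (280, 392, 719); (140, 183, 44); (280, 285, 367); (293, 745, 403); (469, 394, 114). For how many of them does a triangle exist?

4

(169,447,544): 169+447 > 544 → valid
(280,392,719): 280+392 ≤ 719 → not valid
(44,140,183): 44+140 > 183 → valid
(280,285,367): 280+285 > 367 → valid
(293,403,745): 293+403 ≤ 745 → not valid
(114,394,469): 114+394 > 469 → valid
4 of the 6 triples form a triangle.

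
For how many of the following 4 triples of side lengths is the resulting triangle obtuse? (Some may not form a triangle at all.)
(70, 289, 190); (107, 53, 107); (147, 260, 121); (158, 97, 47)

(70,289,190): 70+190 ≤ 289, not a triangle
(107,53,107): 53²+107² = 14258 > 11449 = 107² → acute
(147,260,121): 121²+147² = 36250 < 67600 = 260² → obtuse
(158,97,47): 47+97 ≤ 158, not a triangle
1 of the 4 is obtuse.

1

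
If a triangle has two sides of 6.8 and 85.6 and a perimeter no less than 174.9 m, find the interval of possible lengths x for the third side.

Triangle inequality alone gives 78.8 < x < 92.4.
The perimeter condition gives x ≥ 174.9 − 6.8 − 85.6 = 82.5.
Intersecting the two: 82.5 ≤ x < 92.4.

82.5 ≤ x < 92.4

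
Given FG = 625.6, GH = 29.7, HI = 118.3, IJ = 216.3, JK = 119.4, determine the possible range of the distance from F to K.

The maximum is all hops collinear in one direction: 625.6 + 29.7 + 118.3 + 216.3 + 119.4 = 1109.3.
The longest hop is 625.6; the others sum to 483.7. Folding the others back against it leaves at least 625.6 − 483.7 = 141.9.

141.9 ≤ FK ≤ 1109.3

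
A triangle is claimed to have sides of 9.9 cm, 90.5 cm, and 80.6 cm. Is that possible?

No

The two shorter sides sum to 90.5, exactly equal to the longest side 90.5.
That gives only a degenerate (flat) triangle — the inequality must be strict.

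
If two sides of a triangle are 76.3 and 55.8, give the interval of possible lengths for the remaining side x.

By the triangle inequality, x must be less than 76.3 + 55.8 = 132.1 and greater than |76.3 − 55.8| = 20.5.

20.5 < x < 132.1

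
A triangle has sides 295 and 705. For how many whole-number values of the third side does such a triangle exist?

The third side lies in the open interval (410, 1000).
Integers from 411 to 999 inclusive: 999 − 411 + 1 = 589.

589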